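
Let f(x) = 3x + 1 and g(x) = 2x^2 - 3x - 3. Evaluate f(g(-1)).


g(-1) = 2
f(2) = 7

7


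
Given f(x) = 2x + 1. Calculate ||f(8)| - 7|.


f(8) = 17
|17| = 17
|17 - 7| = 10

10


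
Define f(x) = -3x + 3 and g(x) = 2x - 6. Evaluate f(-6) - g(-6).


f(-6) = 21
g(-6) = -18
Difference = 39

39


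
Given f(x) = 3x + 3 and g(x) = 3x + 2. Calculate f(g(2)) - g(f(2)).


f(g(2)) = 27
g(f(2)) = 29
Difference = -2

-2


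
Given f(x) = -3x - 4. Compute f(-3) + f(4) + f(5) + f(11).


f(-3) = 5
f(4) = -16
f(5) = -19
f(11) = -37
Sum = -67

-67


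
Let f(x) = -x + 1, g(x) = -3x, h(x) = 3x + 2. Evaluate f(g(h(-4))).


h(-4) = -10
g(-10) = 30
f(30) = -29

-29


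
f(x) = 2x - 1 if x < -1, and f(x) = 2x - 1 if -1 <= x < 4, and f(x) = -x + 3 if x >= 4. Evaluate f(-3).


-3 satisfies x < -1
f(-3) = -7

-7


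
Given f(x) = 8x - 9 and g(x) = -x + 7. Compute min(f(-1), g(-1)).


f(-1) = -17
g(-1) = 8
min = -17

-17


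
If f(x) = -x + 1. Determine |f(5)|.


f(5) = -4
|-4| = 4

4


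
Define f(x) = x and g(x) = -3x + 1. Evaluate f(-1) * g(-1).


-4


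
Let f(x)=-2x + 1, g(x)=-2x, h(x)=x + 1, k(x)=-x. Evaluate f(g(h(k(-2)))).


13


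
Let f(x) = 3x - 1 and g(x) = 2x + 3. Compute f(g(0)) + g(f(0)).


9


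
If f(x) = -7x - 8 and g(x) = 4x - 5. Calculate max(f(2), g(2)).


f(2) = -22
g(2) = 3
max = 3

3


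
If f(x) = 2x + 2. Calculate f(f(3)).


f(3) = 8
f(8) = 18

18


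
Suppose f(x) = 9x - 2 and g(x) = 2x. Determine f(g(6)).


g(6) = 12
f(12) = 106

106


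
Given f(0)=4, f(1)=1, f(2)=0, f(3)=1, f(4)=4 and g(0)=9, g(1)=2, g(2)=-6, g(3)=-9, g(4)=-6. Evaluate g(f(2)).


f(2) = 0
g(0) = 9

9


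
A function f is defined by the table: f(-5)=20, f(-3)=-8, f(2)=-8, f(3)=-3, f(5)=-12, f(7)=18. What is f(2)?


Reading from the table at x = 2

-8


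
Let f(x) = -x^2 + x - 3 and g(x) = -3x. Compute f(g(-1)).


g(-1) = 3
f(3) = (-1)*(3)^2 + 1*(3) - 3 = -9

-9


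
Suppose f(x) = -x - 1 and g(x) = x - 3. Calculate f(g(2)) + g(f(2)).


f(g(2)) = 0
g(f(2)) = -6
Sum = -6

-6


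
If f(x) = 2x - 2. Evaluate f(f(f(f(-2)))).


f(-2) = -6
f(-6) = -14
f(-14) = -30
f(-30) = -62

-62


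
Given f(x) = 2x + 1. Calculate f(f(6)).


f(6) = 13
f(13) = 27

27


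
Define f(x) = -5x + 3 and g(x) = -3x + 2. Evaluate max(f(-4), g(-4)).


f(-4) = 23
g(-4) = 14
max = 23

23


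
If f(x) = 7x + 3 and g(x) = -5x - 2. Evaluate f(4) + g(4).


9


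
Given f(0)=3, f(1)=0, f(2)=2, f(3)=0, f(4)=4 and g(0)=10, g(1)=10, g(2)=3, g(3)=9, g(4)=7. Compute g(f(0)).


f(0) = 3
g(3) = 9

9


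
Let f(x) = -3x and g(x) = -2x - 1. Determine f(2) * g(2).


f(2) = -6
g(2) = -5
Product = 30

30


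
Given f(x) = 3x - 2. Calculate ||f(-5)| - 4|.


f(-5) = -17
|-17| = 17
|17 - 4| = 13

13


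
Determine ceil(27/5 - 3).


27/5 = 5.4
5.4 - 3 = 2.4
ceil(2.4) = 3

3


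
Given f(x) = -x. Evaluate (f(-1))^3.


f(-1) = 1
(1)^3 = 1

1


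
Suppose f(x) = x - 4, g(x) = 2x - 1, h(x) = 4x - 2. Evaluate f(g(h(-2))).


-25


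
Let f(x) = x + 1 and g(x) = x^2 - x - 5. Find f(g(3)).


g(3) = 1
f(1) = 2

2


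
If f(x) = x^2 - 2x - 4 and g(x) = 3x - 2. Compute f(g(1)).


-5


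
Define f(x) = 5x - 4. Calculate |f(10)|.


f(10) = 46
|46| = 46

46


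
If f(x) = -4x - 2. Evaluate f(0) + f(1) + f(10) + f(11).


f(0) = -2
f(1) = -6
f(10) = -42
f(11) = -46
Sum = -96

-96


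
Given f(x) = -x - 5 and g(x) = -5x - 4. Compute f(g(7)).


g(7) = -39
f(-39) = 34

34


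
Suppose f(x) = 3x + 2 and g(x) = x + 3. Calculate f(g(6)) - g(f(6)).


f(g(6)) = 29
g(f(6)) = 23
Difference = 6

6


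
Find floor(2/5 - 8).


2/5 = 0.4
0.4 - 8 = -7.6
floor(-7.6) = -8

-8


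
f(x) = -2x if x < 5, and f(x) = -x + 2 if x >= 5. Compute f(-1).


2


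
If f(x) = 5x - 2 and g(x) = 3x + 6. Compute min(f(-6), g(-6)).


f(-6) = -32
g(-6) = -12
min = -32

-32


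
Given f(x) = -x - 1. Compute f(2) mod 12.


f(2) = -3
-3 mod 12 = 9

9


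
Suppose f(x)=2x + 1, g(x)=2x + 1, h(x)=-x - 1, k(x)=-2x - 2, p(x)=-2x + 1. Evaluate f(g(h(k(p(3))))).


p(3) = -5
k(-5) = 8
h(8) = -9
g(-9) = -17
f(-17) = -33

-33


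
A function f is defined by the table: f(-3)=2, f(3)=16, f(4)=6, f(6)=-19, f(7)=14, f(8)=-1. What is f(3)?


Reading from the table at x = 3

16


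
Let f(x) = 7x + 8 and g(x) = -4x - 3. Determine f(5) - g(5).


f(5) = 43
g(5) = -23
Difference = 66

66


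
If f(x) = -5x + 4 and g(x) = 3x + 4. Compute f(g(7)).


-121


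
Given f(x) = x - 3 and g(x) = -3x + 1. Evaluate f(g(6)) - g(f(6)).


-12


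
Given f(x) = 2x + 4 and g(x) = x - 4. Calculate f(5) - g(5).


f(5) = 14
g(5) = 1
Difference = 13

13


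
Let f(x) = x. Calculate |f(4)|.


f(4) = 4
|4| = 4

4


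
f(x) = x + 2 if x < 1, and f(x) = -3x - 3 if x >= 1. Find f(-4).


-4 satisfies x < 1
f(-4) = -2

-2


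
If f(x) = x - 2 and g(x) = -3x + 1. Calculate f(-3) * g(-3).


f(-3) = -5
g(-3) = 10
Product = -50

-50


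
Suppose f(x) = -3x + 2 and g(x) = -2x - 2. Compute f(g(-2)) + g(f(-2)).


f(g(-2)) = -4
g(f(-2)) = -18
Sum = -22

-22


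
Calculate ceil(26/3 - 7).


26/3 = 8.6667
8.6667 - 7 = 1.6667
ceil(1.6667) = 2

2


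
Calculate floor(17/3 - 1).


17/3 = 5.6667
5.6667 - 1 = 4.6667
floor(4.6667) = 4

4


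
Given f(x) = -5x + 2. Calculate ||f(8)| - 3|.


35


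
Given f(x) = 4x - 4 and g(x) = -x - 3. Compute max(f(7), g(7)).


f(7) = 24
g(7) = -10
max = 24

24


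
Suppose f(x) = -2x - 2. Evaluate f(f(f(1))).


f(1) = -4
f(-4) = 6
f(6) = -14

-14


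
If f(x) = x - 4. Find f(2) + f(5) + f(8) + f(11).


f(2) = -2
f(5) = 1
f(8) = 4
f(11) = 7
Sum = 10

10


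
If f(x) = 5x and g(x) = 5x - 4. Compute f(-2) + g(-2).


-24


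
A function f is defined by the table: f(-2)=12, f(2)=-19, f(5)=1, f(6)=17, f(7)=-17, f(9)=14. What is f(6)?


Reading from the table at x = 6

17


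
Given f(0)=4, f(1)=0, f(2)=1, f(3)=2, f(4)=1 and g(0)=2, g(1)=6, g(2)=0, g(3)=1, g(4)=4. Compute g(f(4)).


f(4) = 1
g(1) = 6

6


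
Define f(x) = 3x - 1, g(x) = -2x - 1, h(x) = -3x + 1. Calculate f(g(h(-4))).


h(-4) = 13
g(13) = -27
f(-27) = -82

-82


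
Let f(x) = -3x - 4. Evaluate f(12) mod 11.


f(12) = -40
-40 mod 11 = 4

4


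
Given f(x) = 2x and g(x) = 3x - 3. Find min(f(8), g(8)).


16


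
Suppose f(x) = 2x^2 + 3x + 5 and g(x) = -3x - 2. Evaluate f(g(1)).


g(1) = -5
f(-5) = 2*(-5)^2 + 3*(-5) + 5 = 40

40


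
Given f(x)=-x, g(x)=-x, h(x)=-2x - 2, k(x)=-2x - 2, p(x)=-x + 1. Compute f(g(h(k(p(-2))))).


14


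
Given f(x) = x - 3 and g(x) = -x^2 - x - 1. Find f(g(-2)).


g(-2) = -3
f(-3) = -6

-6


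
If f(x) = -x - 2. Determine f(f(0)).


f(0) = -2
f(-2) = 0

0


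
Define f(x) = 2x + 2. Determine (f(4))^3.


f(4) = 10
(10)^3 = 1000

1000


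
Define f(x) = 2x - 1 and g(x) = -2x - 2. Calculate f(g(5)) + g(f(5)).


f(g(5)) = -25
g(f(5)) = -20
Sum = -45

-45


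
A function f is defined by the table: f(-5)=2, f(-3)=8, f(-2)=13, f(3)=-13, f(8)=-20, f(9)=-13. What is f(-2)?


Reading from the table at x = -2

13


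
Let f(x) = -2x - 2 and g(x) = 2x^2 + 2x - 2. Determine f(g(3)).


g(3) = 22
f(22) = -46

-46


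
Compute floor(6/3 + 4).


6/3 = 2
2 + 4 = 6
floor(6) = 6

6


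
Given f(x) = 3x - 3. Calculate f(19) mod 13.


f(19) = 54
54 mod 13 = 2

2


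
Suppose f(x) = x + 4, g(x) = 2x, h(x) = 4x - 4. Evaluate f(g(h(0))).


h(0) = -4
g(-4) = -8
f(-8) = -4

-4


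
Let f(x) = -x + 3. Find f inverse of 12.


-9


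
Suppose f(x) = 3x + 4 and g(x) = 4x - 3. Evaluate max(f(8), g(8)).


f(8) = 28
g(8) = 29
max = 29

29


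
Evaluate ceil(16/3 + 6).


16/3 = 5.3333
5.3333 + 6 = 11.3333
ceil(11.3333) = 12

12


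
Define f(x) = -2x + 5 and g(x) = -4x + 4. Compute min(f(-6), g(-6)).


17


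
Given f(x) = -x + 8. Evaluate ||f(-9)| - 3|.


f(-9) = 17
|17| = 17
|17 - 3| = 14

14


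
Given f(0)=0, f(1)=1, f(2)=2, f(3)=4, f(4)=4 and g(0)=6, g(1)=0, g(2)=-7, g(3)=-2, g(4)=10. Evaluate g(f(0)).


6


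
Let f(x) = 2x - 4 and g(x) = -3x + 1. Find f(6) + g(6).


-9


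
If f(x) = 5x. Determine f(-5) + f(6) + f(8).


f(-5) = -25
f(6) = 30
f(8) = 40
Sum = 45

45


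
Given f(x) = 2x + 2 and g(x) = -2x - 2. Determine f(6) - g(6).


f(6) = 14
g(6) = -14
Difference = 28

28


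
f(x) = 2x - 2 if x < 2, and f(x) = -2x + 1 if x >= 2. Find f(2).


2 satisfies x >= 2
f(2) = -3

-3


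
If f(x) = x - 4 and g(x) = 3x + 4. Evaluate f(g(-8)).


g(-8) = -20
f(-20) = -24

-24


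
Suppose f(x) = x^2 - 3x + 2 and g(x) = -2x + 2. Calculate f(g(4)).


g(4) = -6
f(-6) = 1*(-6)^2 - 3*(-6) + 2 = 56

56


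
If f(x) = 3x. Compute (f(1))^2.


9


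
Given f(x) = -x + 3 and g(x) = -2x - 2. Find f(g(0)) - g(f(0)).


f(g(0)) = 5
g(f(0)) = -8
Difference = 13

13


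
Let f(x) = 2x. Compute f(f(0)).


f(0) = 0
f(0) = 0

0


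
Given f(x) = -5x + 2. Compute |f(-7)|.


37


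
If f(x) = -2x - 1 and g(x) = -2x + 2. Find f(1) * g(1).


f(1) = -3
g(1) = 0
Product = 0

0


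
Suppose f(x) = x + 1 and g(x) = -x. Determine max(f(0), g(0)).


f(0) = 1
g(0) = 0
max = 1

1


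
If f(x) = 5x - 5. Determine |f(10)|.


45


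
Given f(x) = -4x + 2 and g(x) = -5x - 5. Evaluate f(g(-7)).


g(-7) = 30
f(30) = -118

-118


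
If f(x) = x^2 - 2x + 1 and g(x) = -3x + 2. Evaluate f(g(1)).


g(1) = -1
f(-1) = 1*(-1)^2 - 2*(-1) + 1 = 4

4


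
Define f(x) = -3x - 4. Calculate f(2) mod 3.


f(2) = -10
-10 mod 3 = 2

2


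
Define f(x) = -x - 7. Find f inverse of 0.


Solve -x - 7 = 0
x = (0 + 7) / (-1) = -7

-7


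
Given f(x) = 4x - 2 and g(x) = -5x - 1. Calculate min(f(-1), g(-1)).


-6


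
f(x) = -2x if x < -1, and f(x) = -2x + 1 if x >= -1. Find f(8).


8 satisfies x >= -1
f(8) = -15

-15


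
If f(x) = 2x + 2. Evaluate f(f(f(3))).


f(3) = 8
f(8) = 18
f(18) = 38

38


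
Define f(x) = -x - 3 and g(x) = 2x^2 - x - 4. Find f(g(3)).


g(3) = 11
f(11) = -14

-14


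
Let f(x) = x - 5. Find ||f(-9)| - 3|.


11


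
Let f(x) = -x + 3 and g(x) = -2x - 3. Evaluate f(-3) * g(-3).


f(-3) = 6
g(-3) = 3
Product = 18

18


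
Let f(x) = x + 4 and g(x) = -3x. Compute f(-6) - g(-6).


-20


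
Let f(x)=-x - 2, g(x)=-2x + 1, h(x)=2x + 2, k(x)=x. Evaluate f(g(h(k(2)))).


k(2) = 2
h(2) = 6
g(6) = -11
f(-11) = 9

9


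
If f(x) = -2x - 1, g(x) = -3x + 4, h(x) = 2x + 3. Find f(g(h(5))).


h(5) = 13
g(13) = -35
f(-35) = 69

69


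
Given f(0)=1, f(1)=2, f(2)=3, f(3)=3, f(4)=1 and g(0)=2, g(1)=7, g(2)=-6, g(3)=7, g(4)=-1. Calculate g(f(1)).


f(1) = 2
g(2) = -6

-6


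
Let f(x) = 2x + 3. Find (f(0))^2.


f(0) = 3
(3)^2 = 9

9


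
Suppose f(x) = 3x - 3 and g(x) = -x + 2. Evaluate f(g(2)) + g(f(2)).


-4


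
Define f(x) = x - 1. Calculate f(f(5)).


f(5) = 4
f(4) = 3

3


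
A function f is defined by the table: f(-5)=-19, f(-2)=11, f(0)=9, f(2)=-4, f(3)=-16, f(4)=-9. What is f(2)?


Reading from the table at x = 2

-4


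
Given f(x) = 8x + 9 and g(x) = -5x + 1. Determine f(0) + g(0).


f(0) = 9
g(0) = 1
Sum = 10

10


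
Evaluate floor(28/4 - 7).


28/4 = 7
7 - 7 = 0
floor(0) = 0

0


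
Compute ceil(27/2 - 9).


27/2 = 13.5
13.5 - 9 = 4.5
ceil(4.5) = 5

5


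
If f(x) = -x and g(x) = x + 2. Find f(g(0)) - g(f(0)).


f(g(0)) = -2
g(f(0)) = 2
Difference = -4

-4


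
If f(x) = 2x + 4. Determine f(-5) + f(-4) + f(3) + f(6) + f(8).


f(-5) = -6
f(-4) = -4
f(3) = 10
f(6) = 16
f(8) = 20
Sum = 36

36


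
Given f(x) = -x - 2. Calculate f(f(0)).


f(0) = -2
f(-2) = 0

0


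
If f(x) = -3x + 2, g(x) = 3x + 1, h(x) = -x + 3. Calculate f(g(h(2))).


h(2) = 1
g(1) = 4
f(4) = -10

-10


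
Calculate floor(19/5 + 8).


19/5 = 3.8
3.8 + 8 = 11.8
floor(11.8) = 11

11


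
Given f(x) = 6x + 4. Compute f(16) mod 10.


f(16) = 100
100 mod 10 = 0

0


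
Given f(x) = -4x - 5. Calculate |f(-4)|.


f(-4) = 11
|11| = 11

11


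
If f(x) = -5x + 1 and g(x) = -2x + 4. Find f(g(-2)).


-39


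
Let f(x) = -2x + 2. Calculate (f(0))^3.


f(0) = 2
(2)^3 = 8

8


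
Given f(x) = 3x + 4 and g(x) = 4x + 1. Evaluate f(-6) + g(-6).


-37


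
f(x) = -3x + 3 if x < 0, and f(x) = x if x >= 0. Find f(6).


6


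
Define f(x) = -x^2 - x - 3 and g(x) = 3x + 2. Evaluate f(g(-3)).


g(-3) = -7
f(-7) = (-1)*(-7)^2 - 1*(-7) - 3 = -45

-45


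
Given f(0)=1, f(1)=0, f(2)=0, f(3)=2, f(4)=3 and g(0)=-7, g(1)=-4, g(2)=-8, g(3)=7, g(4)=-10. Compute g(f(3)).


f(3) = 2
g(2) = -8

-8


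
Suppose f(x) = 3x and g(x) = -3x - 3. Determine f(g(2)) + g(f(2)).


f(g(2)) = -27
g(f(2)) = -21
Sum = -48

-48


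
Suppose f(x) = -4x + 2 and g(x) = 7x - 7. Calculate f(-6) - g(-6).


75


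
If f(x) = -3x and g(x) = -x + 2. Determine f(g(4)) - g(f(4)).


f(g(4)) = 6
g(f(4)) = 14
Difference = -8

-8


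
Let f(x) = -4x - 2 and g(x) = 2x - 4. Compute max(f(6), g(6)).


f(6) = -26
g(6) = 8
max = 8

8


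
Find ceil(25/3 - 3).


25/3 = 8.3333
8.3333 - 3 = 5.3333
ceil(5.3333) = 6

6


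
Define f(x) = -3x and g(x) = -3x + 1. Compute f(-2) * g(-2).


f(-2) = 6
g(-2) = 7
Product = 42

42


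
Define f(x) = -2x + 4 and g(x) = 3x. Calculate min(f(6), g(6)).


f(6) = -8
g(6) = 18
min = -8

-8


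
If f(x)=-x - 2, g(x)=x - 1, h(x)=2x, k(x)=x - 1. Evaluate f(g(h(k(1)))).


k(1) = 0
h(0) = 0
g(0) = -1
f(-1) = -1

-1


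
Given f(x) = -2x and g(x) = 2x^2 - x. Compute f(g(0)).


g(0) = 0
f(0) = 0

0


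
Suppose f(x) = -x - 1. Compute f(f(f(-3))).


2


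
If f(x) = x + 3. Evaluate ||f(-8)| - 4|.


f(-8) = -5
|-5| = 5
|5 - 4| = 1

1


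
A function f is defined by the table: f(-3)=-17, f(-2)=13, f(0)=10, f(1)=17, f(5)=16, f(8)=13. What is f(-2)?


Reading from the table at x = -2

13


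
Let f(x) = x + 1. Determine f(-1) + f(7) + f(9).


f(-1) = 0
f(7) = 8
f(9) = 10
Sum = 18

18


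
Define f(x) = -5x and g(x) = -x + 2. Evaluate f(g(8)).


30


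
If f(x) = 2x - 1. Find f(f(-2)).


f(-2) = -5
f(-5) = -11

-11


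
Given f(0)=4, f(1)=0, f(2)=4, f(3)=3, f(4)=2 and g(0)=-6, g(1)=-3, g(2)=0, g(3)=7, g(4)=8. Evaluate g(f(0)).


f(0) = 4
g(4) = 8

8


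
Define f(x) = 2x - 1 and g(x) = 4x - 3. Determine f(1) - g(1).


f(1) = 1
g(1) = 1
Difference = 0

0


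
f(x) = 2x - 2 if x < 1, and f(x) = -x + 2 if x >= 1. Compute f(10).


10 satisfies x >= 1
f(10) = -8

-8


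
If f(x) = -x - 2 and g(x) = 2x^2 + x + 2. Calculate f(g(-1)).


g(-1) = 3
f(3) = -5

-5


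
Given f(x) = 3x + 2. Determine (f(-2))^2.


f(-2) = -4
(-4)^2 = 16

16


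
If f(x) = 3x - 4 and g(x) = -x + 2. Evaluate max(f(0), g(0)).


f(0) = -4
g(0) = 2
max = 2

2


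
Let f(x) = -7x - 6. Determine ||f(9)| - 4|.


f(9) = -69
|-69| = 69
|69 - 4| = 65

65


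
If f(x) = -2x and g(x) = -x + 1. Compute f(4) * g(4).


f(4) = -8
g(4) = -3
Product = 24

24


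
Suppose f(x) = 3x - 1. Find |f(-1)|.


4


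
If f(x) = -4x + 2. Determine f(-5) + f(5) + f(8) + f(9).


f(-5) = 22
f(5) = -18
f(8) = -30
f(9) = -34
Sum = -60

-60


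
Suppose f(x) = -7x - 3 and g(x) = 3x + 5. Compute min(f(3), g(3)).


-24


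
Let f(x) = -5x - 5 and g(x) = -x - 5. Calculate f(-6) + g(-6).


f(-6) = 25
g(-6) = 1
Sum = 26

26


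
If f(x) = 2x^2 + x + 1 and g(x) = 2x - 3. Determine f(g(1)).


2


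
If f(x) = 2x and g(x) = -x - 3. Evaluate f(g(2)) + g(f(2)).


f(g(2)) = -10
g(f(2)) = -7
Sum = -17

-17


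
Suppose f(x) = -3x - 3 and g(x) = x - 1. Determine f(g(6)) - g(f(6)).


f(g(6)) = -18
g(f(6)) = -22
Difference = 4

4


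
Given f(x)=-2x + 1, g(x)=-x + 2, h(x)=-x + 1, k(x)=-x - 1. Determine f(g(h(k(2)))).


k(2) = -3
h(-3) = 4
g(4) = -2
f(-2) = 5

5


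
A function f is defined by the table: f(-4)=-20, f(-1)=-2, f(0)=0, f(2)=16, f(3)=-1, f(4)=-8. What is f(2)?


Reading from the table at x = 2

16


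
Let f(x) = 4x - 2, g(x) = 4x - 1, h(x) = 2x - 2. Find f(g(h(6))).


154


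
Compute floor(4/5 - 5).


4/5 = 0.8
0.8 - 5 = -4.2
floor(-4.2) = -5

-5


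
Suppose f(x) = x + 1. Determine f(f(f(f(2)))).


f(2) = 3
f(3) = 4
f(4) = 5
f(5) = 6

6


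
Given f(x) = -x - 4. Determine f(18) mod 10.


f(18) = -22
-22 mod 10 = 8

8


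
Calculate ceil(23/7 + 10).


23/7 = 3.2857
3.2857 + 10 = 13.2857
ceil(13.2857) = 14

14


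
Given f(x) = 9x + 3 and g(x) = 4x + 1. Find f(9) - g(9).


47


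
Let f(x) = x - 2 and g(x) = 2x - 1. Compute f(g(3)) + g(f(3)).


f(g(3)) = 3
g(f(3)) = 1
Sum = 4

4


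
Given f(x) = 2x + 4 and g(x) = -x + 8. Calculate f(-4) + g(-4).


f(-4) = -4
g(-4) = 12
Sum = 8

8


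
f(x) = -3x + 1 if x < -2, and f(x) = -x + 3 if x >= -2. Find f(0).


0 satisfies x >= -2
f(0) = 3

3


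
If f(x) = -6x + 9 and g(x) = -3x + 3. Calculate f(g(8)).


135


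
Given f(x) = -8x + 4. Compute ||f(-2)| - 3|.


f(-2) = 20
|20| = 20
|20 - 3| = 17

17


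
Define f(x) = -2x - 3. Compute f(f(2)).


11


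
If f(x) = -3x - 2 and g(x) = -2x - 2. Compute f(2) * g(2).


f(2) = -8
g(2) = -6
Product = 48

48


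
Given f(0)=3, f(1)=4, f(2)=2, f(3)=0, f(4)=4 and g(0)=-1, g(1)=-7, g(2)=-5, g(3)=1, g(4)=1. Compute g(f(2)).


f(2) = 2
g(2) = -5

-5


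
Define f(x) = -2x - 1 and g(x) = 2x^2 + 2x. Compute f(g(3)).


g(3) = 24
f(24) = -49

-49


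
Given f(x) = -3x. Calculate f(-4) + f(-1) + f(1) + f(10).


-18


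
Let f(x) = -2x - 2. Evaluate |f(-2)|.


2


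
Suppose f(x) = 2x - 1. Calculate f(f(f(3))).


f(3) = 5
f(5) = 9
f(9) = 17

17


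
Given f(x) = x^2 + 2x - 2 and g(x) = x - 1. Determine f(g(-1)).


g(-1) = -2
f(-2) = 1*(-2)^2 + 2*(-2) - 2 = -2

-2


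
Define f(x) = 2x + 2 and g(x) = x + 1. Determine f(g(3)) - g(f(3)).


1


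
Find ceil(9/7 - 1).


9/7 = 1.2857
1.2857 - 1 = 0.2857
ceil(0.2857) = 1

1


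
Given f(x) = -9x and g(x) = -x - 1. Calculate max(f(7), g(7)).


f(7) = -63
g(7) = -8
max = -8

-8


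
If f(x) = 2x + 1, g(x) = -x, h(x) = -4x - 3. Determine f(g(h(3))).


h(3) = -15
g(-15) = 15
f(15) = 31

31


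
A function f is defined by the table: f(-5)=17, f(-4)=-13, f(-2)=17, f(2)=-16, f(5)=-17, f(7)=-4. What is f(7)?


Reading from the table at x = 7

-4


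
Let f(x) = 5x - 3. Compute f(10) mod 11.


3


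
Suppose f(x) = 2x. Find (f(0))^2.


f(0) = 0
(0)^2 = 0

0


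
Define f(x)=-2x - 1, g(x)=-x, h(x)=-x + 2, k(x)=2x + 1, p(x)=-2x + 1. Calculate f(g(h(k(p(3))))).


p(3) = -5
k(-5) = -9
h(-9) = 11
g(11) = -11
f(-11) = 21

21


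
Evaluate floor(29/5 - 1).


29/5 = 5.8
5.8 - 1 = 4.8
floor(4.8) = 4

4


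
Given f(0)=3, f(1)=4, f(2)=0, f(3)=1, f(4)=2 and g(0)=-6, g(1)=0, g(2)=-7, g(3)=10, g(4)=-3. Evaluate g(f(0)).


f(0) = 3
g(3) = 10

10


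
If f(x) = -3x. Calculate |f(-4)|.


12


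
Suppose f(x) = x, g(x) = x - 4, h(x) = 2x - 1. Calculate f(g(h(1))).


-3


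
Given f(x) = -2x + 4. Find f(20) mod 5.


f(20) = -36
-36 mod 5 = 4

4


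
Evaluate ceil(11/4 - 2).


11/4 = 2.75
2.75 - 2 = 0.75
ceil(0.75) = 1

1


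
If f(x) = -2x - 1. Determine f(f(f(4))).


f(4) = -9
f(-9) = 17
f(17) = -35

-35


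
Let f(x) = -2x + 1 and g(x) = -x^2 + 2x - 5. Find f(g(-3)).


g(-3) = -20
f(-20) = 41

41


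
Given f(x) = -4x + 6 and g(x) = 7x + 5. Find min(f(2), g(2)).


-2


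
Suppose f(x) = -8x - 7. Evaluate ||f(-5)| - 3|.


30


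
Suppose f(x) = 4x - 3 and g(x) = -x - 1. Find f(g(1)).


-11


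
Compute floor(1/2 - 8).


1/2 = 0.5
0.5 - 8 = -7.5
floor(-7.5) = -8

-8


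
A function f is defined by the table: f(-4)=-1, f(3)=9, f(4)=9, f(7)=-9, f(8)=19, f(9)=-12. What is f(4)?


Reading from the table at x = 4

9


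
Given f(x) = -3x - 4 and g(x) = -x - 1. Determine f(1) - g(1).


f(1) = -7
g(1) = -2
Difference = -5

-5


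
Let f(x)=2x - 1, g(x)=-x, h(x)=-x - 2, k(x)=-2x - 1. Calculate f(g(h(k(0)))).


k(0) = -1
h(-1) = -1
g(-1) = 1
f(1) = 1

1


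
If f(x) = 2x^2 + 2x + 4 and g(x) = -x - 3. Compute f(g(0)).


g(0) = -3
f(-3) = 2*(-3)^2 + 2*(-3) + 4 = 16

16


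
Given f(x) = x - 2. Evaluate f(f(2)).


f(2) = 0
f(0) = -2

-2


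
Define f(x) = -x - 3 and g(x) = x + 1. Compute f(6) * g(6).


f(6) = -9
g(6) = 7
Product = -63

-63


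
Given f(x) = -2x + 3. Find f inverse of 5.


Solve -2x + 3 = 5
x = (5 - 3) / (-2) = -1

-1


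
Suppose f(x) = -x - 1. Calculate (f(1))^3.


f(1) = -2
(-2)^3 = -8

-8


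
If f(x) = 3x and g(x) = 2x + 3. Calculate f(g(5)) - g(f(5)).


f(g(5)) = 39
g(f(5)) = 33
Difference = 6

6


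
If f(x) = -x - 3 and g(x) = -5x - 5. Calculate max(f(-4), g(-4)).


f(-4) = 1
g(-4) = 15
max = 15

15


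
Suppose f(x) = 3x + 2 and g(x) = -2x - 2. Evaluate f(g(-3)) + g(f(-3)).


f(g(-3)) = 14
g(f(-3)) = 12
Sum = 26

26


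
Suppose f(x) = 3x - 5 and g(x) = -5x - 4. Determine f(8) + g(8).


f(8) = 19
g(8) = -44
Sum = -25

-25


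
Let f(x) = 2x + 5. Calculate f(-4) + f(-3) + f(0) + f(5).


f(-4) = -3
f(-3) = -1
f(0) = 5
f(5) = 15
Sum = 16

16


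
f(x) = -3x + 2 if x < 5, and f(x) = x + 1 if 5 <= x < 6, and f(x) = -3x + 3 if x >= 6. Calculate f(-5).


-5 satisfies x < 5
f(-5) = 17

17


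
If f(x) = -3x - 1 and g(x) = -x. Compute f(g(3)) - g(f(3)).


f(g(3)) = 8
g(f(3)) = 10
Difference = -2

-2


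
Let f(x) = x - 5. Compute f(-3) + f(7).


-6


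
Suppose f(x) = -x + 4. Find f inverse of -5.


9


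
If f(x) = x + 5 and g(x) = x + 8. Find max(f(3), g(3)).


f(3) = 8
g(3) = 11
max = 11

11


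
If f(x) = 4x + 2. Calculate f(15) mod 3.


f(15) = 62
62 mod 3 = 2

2


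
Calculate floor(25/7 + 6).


25/7 = 3.5714
3.5714 + 6 = 9.5714
floor(9.5714) = 9

9


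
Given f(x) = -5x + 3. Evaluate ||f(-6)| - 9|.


f(-6) = 33
|33| = 33
|33 - 9| = 24

24


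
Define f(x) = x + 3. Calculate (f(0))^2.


f(0) = 3
(3)^2 = 9

9


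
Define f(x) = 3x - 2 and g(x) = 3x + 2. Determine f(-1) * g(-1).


f(-1) = -5
g(-1) = -1
Product = 5

5


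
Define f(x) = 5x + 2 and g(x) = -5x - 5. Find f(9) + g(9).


-3


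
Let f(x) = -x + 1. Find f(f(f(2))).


f(2) = -1
f(-1) = 2
f(2) = -1

-1


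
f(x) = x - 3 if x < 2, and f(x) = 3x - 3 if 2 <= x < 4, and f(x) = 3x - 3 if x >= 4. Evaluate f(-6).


-6 satisfies x < 2
f(-6) = -9

-9


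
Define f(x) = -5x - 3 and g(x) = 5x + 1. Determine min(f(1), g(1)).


-8


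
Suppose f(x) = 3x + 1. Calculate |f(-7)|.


f(-7) = -20
|-20| = 20

20


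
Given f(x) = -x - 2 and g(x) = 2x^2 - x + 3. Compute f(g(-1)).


g(-1) = 6
f(6) = -8

-8


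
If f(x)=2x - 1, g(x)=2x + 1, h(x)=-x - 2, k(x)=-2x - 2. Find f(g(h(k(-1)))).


k(-1) = 0
h(0) = -2
g(-2) = -3
f(-3) = -7

-7


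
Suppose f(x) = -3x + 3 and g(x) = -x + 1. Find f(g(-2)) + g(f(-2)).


-14


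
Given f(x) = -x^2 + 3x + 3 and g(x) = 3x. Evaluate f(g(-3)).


g(-3) = -9
f(-9) = (-1)*(-9)^2 + 3*(-9) + 3 = -105

-105


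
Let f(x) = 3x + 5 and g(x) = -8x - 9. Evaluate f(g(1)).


-46


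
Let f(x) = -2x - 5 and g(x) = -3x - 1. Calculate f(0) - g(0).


-4


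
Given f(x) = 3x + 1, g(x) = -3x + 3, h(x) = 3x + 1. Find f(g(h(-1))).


h(-1) = -2
g(-2) = 9
f(9) = 28

28


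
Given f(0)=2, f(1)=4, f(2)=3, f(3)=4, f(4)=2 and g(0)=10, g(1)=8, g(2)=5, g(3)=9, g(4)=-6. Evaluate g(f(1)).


f(1) = 4
g(4) = -6

-6


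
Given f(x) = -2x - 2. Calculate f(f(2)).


f(2) = -6
f(-6) = 10

10


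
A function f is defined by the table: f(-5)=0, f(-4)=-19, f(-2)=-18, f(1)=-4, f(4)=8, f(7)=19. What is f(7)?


Reading from the table at x = 7

19


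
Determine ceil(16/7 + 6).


16/7 = 2.2857
2.2857 + 6 = 8.2857
ceil(8.2857) = 9

9


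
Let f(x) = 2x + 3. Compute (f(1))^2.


f(1) = 5
(5)^2 = 25

25


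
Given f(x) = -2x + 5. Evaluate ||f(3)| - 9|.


f(3) = -1
|-1| = 1
|1 - 9| = 8

8


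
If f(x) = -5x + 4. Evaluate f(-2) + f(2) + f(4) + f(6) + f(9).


f(-2) = 14
f(2) = -6
f(4) = -16
f(6) = -26
f(9) = -41
Sum = -75

-75


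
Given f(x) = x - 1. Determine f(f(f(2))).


f(2) = 1
f(1) = 0
f(0) = -1

-1


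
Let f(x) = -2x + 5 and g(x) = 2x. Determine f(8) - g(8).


-27


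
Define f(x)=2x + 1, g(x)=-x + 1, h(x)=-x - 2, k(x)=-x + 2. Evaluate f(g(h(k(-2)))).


k(-2) = 4
h(4) = -6
g(-6) = 7
f(7) = 15

15


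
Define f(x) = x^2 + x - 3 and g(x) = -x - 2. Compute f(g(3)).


17


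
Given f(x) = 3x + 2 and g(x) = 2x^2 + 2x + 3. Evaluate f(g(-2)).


g(-2) = 7
f(7) = 23

23


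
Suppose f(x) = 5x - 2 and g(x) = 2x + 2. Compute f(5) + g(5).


f(5) = 23
g(5) = 12
Sum = 35

35


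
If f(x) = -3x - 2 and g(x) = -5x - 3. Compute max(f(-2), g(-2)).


f(-2) = 4
g(-2) = 7
max = 7

7


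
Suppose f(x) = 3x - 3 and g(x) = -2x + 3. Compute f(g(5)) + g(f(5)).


f(g(5)) = -24
g(f(5)) = -21
Sum = -45

-45


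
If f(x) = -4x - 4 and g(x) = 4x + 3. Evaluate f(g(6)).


g(6) = 27
f(27) = -112

-112


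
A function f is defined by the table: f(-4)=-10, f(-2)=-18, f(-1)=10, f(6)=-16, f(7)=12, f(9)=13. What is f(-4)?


Reading from the table at x = -4

-10


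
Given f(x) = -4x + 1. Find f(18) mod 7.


f(18) = -71
-71 mod 7 = 6

6


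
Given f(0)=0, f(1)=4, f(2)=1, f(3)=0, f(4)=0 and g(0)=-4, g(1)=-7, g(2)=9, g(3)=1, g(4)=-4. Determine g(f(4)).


f(4) = 0
g(0) = -4

-4


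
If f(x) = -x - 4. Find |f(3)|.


f(3) = -7
|-7| = 7

7


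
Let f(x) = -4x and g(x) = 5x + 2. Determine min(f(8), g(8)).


f(8) = -32
g(8) = 42
min = -32

-32


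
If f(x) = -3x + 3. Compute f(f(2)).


f(2) = -3
f(-3) = 12

12


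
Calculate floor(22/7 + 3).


22/7 = 3.1429
3.1429 + 3 = 6.1429
floor(6.1429) = 6

6


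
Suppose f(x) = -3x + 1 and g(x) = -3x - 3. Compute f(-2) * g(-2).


21


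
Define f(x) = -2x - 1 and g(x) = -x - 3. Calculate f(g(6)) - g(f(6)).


f(g(6)) = 17
g(f(6)) = 10
Difference = 7

7


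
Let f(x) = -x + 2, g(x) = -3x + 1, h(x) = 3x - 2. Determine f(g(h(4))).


h(4) = 10
g(10) = -29
f(-29) = 31

31


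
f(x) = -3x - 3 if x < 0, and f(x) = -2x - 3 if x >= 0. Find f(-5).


-5 satisfies x < 0
f(-5) = 12

12


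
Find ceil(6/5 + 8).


6/5 = 1.2
1.2 + 8 = 9.2
ceil(9.2) = 10

10


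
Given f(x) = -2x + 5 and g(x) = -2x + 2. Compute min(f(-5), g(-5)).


f(-5) = 15
g(-5) = 12
min = 12

12


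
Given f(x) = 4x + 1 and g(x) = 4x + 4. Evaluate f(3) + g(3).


f(3) = 13
g(3) = 16
Sum = 29

29


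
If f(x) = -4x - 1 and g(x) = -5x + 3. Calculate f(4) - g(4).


0


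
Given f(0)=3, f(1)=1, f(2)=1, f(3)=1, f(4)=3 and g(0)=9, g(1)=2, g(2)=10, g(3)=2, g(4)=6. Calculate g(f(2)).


f(2) = 1
g(1) = 2

2


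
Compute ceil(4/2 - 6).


-4


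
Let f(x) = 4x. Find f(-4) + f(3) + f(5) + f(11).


f(-4) = -16
f(3) = 12
f(5) = 20
f(11) = 44
Sum = 60

60


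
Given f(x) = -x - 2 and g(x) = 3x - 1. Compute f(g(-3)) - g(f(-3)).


f(g(-3)) = 8
g(f(-3)) = 2
Difference = 6

6


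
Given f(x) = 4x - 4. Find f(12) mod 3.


2


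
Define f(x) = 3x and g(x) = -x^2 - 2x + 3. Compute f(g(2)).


g(2) = -5
f(-5) = -15

-15


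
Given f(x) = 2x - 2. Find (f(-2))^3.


-216


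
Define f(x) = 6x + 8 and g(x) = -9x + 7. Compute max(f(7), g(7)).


f(7) = 50
g(7) = -56
max = 50

50


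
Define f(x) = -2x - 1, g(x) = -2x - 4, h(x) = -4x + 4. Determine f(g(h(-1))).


h(-1) = 8
g(8) = -20
f(-20) = 39

39


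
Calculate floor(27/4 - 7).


27/4 = 6.75
6.75 - 7 = -0.25
floor(-0.25) = -1

-1


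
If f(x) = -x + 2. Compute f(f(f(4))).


f(4) = -2
f(-2) = 4
f(4) = -2

-2


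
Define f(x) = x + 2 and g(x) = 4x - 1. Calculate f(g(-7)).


g(-7) = -29
f(-29) = -27

-27


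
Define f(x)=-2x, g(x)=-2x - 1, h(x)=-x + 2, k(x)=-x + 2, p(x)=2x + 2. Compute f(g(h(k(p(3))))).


p(3) = 8
k(8) = -6
h(-6) = 8
g(8) = -17
f(-17) = 34

34


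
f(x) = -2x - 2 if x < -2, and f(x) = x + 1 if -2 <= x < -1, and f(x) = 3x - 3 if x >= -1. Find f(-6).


-6 satisfies x < -2
f(-6) = 10

10


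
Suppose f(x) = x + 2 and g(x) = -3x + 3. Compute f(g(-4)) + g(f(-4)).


f(g(-4)) = 17
g(f(-4)) = 9
Sum = 26

26


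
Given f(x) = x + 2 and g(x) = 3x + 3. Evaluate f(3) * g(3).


60


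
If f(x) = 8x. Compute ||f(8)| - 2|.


f(8) = 64
|64| = 64
|64 - 2| = 62

62


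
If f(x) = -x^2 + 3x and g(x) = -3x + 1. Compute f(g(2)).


g(2) = -5
f(-5) = (-1)*(-5)^2 + 3*(-5) = -40

-40


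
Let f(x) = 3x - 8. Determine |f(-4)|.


f(-4) = -20
|-20| = 20

20


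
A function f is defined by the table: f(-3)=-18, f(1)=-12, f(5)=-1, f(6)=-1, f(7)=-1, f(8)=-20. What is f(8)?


Reading from the table at x = 8

-20


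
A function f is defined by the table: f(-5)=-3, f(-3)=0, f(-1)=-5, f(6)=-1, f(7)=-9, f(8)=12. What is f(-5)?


Reading from the table at x = -5

-3


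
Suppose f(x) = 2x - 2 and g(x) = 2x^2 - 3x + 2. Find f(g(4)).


g(4) = 22
f(22) = 42

42


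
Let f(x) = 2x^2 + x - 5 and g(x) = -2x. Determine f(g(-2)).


g(-2) = 4
f(4) = 2*(4)^2 + 1*(4) - 5 = 31

31


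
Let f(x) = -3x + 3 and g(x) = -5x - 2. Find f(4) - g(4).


f(4) = -9
g(4) = -22
Difference = 13

13


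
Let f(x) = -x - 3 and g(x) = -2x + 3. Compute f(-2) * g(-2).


f(-2) = -1
g(-2) = 7
Product = -7

-7


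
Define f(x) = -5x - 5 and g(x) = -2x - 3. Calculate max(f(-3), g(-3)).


f(-3) = 10
g(-3) = 3
max = 10

10


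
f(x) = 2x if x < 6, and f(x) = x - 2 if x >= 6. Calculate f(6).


6 satisfies x >= 6
f(6) = 4

4


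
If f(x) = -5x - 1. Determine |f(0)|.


f(0) = -1
|-1| = 1

1


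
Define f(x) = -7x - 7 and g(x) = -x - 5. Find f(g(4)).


g(4) = -9
f(-9) = 56

56


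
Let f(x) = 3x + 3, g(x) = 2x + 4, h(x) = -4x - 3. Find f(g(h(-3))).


h(-3) = 9
g(9) = 22
f(22) = 69

69


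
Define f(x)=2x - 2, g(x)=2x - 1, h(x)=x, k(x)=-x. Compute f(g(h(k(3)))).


k(3) = -3
h(-3) = -3
g(-3) = -7
f(-7) = -16

-16


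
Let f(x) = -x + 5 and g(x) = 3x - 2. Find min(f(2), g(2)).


3


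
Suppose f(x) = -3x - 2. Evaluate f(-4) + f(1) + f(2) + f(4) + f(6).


-37


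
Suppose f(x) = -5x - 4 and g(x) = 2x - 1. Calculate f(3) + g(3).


f(3) = -19
g(3) = 5
Sum = -14

-14


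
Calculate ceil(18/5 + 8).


12


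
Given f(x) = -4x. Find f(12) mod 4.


f(12) = -48
-48 mod 4 = 0

0


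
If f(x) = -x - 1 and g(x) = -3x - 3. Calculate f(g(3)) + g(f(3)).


f(g(3)) = 11
g(f(3)) = 9
Sum = 20

20


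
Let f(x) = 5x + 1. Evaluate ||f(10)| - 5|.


f(10) = 51
|51| = 51
|51 - 5| = 46

46


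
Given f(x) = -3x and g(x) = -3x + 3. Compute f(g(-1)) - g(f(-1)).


f(g(-1)) = -18
g(f(-1)) = -6
Difference = -12

-12


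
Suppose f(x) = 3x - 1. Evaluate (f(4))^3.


f(4) = 11
(11)^3 = 1331

1331


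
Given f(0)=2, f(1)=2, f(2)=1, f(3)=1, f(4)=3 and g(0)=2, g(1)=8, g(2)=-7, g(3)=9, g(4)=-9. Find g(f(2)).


f(2) = 1
g(1) = 8

8


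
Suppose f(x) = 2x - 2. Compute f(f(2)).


2


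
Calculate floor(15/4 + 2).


5


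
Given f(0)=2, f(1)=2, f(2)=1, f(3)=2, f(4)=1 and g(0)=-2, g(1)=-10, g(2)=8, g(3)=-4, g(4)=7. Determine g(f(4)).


f(4) = 1
g(1) = -10

-10


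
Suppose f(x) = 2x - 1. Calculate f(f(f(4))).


f(4) = 7
f(7) = 13
f(13) = 25

25


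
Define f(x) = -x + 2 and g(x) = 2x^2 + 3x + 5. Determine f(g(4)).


g(4) = 49
f(49) = -47

-47


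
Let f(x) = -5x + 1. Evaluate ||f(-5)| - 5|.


f(-5) = 26
|26| = 26
|26 - 5| = 21

21


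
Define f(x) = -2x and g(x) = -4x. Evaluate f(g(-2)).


g(-2) = 8
f(8) = -16

-16


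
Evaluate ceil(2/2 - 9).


2/2 = 1
1 - 9 = -8
ceil(-8) = -8

-8


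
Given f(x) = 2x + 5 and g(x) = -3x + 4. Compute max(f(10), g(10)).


f(10) = 25
g(10) = -26
max = 25

25


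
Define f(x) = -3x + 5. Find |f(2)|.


1


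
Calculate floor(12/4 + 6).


12/4 = 3
3 + 6 = 9
floor(9) = 9

9


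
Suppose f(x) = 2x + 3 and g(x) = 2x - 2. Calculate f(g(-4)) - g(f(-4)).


f(g(-4)) = -17
g(f(-4)) = -12
Difference = -5

-5


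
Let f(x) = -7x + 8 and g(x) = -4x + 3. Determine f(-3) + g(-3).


f(-3) = 29
g(-3) = 15
Sum = 44

44


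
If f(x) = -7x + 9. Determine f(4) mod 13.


f(4) = -19
-19 mod 13 = 7

7


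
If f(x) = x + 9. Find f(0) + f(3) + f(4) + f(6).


f(0) = 9
f(3) = 12
f(4) = 13
f(6) = 15
Sum = 49

49


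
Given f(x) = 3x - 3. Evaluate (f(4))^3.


f(4) = 9
(9)^3 = 729

729


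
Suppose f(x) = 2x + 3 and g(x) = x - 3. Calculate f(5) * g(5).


f(5) = 13
g(5) = 2
Product = 26

26


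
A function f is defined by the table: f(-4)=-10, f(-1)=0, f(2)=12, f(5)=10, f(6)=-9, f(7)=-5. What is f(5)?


Reading from the table at x = 5

10


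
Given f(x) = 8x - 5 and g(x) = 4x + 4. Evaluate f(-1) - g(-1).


-13


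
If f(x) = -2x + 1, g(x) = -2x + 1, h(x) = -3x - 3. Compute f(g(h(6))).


h(6) = -21
g(-21) = 43
f(43) = -85

-85


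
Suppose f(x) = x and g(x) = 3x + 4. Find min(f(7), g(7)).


f(7) = 7
g(7) = 25
min = 7

7


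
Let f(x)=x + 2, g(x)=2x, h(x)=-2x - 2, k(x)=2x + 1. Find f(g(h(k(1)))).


k(1) = 3
h(3) = -8
g(-8) = -16
f(-16) = -14

-14


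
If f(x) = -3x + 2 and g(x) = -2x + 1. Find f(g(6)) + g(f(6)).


f(g(6)) = 35
g(f(6)) = 33
Sum = 68

68


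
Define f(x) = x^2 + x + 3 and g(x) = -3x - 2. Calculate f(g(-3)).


g(-3) = 7
f(7) = 1*(7)^2 + 1*(7) + 3 = 59

59


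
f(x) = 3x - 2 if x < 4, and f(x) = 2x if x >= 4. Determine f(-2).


-2 satisfies x < 4
f(-2) = -8

-8


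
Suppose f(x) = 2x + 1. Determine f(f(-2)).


f(-2) = -3
f(-3) = -5

-5


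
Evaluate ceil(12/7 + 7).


12/7 = 1.7143
1.7143 + 7 = 8.7143
ceil(8.7143) = 9

9


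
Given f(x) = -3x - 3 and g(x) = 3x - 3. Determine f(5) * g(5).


f(5) = -18
g(5) = 12
Product = -216

-216


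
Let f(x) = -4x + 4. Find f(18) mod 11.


f(18) = -68
-68 mod 11 = 9

9


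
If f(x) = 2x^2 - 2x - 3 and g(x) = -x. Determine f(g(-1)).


g(-1) = 1
f(1) = 2*(1)^2 - 2*(1) - 3 = -3

-3


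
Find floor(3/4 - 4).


-4


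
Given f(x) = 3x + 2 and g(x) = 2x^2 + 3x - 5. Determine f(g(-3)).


g(-3) = 4
f(4) = 14

14


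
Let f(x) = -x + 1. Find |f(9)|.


f(9) = -8
|-8| = 8

8


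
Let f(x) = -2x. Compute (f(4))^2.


f(4) = -8
(-8)^2 = 64

64


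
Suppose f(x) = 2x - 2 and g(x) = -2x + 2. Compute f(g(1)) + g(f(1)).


f(g(1)) = -2
g(f(1)) = 2
Sum = 0

0


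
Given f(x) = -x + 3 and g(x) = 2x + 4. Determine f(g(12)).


g(12) = 28
f(28) = -25

-25


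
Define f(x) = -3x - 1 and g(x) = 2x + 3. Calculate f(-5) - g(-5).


21


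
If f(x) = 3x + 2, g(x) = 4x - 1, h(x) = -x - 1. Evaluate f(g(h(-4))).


h(-4) = 3
g(3) = 11
f(11) = 35

35


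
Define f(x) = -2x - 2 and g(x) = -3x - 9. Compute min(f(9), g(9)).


-36


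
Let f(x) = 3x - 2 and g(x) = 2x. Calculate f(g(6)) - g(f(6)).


f(g(6)) = 34
g(f(6)) = 32
Difference = 2

2


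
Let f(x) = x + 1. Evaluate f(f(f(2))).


5


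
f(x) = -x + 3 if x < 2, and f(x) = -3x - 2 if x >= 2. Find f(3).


3 satisfies x >= 2
f(3) = -11

-11


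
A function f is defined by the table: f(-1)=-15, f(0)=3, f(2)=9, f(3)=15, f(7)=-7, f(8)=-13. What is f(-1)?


Reading from the table at x = -1

-15


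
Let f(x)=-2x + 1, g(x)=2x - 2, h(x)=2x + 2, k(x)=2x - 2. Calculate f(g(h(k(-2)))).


k(-2) = -6
h(-6) = -10
g(-10) = -22
f(-22) = 45

45


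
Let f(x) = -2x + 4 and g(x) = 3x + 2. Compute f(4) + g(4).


f(4) = -4
g(4) = 14
Sum = 10

10


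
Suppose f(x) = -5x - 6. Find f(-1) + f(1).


f(-1) = -1
f(1) = -11
Sum = -12

-12


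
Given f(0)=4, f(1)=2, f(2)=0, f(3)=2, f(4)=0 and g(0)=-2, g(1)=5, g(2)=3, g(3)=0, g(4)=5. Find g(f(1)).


f(1) = 2
g(2) = 3

3


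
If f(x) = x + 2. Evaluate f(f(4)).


f(4) = 6
f(6) = 8

8


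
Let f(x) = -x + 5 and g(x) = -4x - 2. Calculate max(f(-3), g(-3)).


f(-3) = 8
g(-3) = 10
max = 10

10


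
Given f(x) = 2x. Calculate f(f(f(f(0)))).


f(0) = 0
f(0) = 0
f(0) = 0
f(0) = 0

0


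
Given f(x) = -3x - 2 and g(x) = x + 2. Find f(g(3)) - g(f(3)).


f(g(3)) = -17
g(f(3)) = -9
Difference = -8

-8


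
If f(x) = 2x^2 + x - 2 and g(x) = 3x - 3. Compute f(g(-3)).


g(-3) = -12
f(-12) = 2*(-12)^2 + 1*(-12) - 2 = 274

274


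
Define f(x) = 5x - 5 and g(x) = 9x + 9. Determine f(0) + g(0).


f(0) = -5
g(0) = 9
Sum = 4

4


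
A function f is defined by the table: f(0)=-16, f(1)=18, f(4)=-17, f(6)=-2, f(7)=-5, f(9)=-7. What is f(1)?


18


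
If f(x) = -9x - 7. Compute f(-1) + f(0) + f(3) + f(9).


-127


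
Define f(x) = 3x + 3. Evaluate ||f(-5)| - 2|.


f(-5) = -12
|-12| = 12
|12 - 2| = 10

10


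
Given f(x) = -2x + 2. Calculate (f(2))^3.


f(2) = -2
(-2)^3 = -8

-8


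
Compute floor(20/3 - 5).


20/3 = 6.6667
6.6667 - 5 = 1.6667
floor(1.6667) = 1

1


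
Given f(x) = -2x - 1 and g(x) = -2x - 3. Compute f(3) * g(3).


f(3) = -7
g(3) = -9
Product = 63

63


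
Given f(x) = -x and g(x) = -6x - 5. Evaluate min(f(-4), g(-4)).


f(-4) = 4
g(-4) = 19
min = 4

4


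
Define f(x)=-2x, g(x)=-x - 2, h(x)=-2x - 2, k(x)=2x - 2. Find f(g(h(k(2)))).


k(2) = 2
h(2) = -6
g(-6) = 4
f(4) = -8

-8


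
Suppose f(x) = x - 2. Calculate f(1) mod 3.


f(1) = -1
-1 mod 3 = 2

2


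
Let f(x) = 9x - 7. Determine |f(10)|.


f(10) = 83
|83| = 83

83


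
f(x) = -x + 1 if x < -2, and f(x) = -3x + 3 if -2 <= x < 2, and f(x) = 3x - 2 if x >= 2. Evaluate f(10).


10 satisfies x >= 2
f(10) = 28

28


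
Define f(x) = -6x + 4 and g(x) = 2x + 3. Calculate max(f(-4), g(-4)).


28


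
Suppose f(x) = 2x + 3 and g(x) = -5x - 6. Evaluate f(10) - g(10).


f(10) = 23
g(10) = -56
Difference = 79

79


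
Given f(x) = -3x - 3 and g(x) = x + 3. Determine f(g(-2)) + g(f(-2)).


f(g(-2)) = -6
g(f(-2)) = 6
Sum = 0

0


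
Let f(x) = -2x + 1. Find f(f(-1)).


f(-1) = 3
f(3) = -5

-5


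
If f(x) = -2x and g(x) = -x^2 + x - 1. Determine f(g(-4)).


g(-4) = -21
f(-21) = 42

42


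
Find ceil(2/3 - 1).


2/3 = 0.6667
0.6667 - 1 = -0.3333
ceil(-0.3333) = 0

0


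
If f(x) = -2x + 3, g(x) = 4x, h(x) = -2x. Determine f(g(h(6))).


99


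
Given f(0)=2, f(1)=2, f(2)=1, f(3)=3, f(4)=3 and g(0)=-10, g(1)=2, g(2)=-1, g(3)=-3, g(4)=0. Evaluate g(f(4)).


f(4) = 3
g(3) = -3

-3


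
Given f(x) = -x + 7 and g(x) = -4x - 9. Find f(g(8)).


g(8) = -41
f(-41) = 48

48


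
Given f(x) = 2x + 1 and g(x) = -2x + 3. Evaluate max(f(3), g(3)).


f(3) = 7
g(3) = -3
max = 7

7
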